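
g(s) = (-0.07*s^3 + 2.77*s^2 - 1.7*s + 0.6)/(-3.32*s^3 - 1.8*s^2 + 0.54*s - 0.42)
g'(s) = (-0.21*s^2 + 5.54*s - 1.7)/(-3.32*s^3 - 1.8*s^2 + 0.54*s - 0.42) + (9.96*s^2 + 3.6*s - 0.54)*(-0.07*s^3 + 2.77*s^2 - 1.7*s + 0.6)/(-3.32*s^3 - 1.8*s^2 + 0.54*s - 0.42)^2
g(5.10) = -0.11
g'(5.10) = 0.02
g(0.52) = -0.42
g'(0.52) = 0.51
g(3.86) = -0.14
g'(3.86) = 0.03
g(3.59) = -0.15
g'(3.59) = 0.04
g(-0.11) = -1.65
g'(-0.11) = 1.94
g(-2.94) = 0.47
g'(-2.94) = 0.23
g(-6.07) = 0.19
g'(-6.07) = 0.03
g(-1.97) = 0.90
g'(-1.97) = 0.86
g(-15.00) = 0.08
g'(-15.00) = 0.00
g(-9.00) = 0.13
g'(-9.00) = 0.01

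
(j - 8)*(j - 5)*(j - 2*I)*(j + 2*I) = j^4 - 13*j^3 + 44*j^2 - 52*j + 160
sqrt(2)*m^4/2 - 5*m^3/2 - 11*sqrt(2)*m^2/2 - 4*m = m*(m - 4*sqrt(2))*(m + sqrt(2))*(sqrt(2)*m/2 + 1/2)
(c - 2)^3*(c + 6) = c^4 - 24*c^2 + 64*c - 48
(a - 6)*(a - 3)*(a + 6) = a^3 - 3*a^2 - 36*a + 108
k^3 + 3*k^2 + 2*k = k*(k + 1)*(k + 2)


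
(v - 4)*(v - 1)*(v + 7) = v^3 + 2*v^2 - 31*v + 28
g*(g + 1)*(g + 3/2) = g^3 + 5*g^2/2 + 3*g/2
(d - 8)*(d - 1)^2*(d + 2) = d^4 - 8*d^3 - 3*d^2 + 26*d - 16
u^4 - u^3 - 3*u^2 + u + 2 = (u - 2)*(u - 1)*(u + 1)^2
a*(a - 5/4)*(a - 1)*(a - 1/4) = a^4 - 5*a^3/2 + 29*a^2/16 - 5*a/16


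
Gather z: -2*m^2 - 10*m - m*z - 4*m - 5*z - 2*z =-2*m^2 - 14*m + z*(-m - 7)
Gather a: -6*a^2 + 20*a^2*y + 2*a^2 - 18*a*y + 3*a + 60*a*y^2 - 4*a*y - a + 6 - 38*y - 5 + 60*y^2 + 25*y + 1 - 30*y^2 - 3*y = a^2*(20*y - 4) + a*(60*y^2 - 22*y + 2) + 30*y^2 - 16*y + 2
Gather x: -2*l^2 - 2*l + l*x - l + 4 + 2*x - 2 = -2*l^2 - 3*l + x*(l + 2) + 2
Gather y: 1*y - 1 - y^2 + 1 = -y^2 + y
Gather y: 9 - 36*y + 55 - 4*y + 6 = 70 - 40*y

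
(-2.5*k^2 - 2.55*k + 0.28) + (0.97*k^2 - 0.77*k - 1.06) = -1.53*k^2 - 3.32*k - 0.78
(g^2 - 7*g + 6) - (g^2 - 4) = 10 - 7*g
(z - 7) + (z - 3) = 2*z - 10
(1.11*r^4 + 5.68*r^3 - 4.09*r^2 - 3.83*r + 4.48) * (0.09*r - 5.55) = 0.0999*r^5 - 5.6493*r^4 - 31.8921*r^3 + 22.3548*r^2 + 21.6597*r - 24.864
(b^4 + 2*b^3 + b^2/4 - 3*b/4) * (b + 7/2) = b^5 + 11*b^4/2 + 29*b^3/4 + b^2/8 - 21*b/8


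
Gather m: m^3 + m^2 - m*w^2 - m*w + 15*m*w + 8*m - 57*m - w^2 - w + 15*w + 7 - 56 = m^3 + m^2 + m*(-w^2 + 14*w - 49) - w^2 + 14*w - 49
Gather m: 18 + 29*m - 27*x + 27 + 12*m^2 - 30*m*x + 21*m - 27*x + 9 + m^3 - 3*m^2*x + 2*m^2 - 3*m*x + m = m^3 + m^2*(14 - 3*x) + m*(51 - 33*x) - 54*x + 54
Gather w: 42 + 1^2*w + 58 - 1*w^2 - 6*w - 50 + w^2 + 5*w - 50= 0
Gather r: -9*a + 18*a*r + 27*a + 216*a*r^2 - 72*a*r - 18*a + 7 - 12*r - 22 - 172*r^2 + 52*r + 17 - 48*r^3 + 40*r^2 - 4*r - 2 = -48*r^3 + r^2*(216*a - 132) + r*(36 - 54*a)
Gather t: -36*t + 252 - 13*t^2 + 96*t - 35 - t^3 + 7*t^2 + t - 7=-t^3 - 6*t^2 + 61*t + 210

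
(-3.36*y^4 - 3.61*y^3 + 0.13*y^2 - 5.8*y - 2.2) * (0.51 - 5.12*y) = 17.2032*y^5 + 16.7696*y^4 - 2.5067*y^3 + 29.7623*y^2 + 8.306*y - 1.122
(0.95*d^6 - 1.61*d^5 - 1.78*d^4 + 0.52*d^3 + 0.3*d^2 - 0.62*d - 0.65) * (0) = 0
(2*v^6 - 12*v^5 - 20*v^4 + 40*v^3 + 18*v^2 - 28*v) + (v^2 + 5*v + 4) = 2*v^6 - 12*v^5 - 20*v^4 + 40*v^3 + 19*v^2 - 23*v + 4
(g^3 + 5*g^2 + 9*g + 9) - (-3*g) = g^3 + 5*g^2 + 12*g + 9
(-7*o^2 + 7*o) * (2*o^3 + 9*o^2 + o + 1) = -14*o^5 - 49*o^4 + 56*o^3 + 7*o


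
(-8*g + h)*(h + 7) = -8*g*h - 56*g + h^2 + 7*h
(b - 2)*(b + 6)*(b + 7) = b^3 + 11*b^2 + 16*b - 84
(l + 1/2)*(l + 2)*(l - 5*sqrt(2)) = l^3 - 5*sqrt(2)*l^2 + 5*l^2/2 - 25*sqrt(2)*l/2 + l - 5*sqrt(2)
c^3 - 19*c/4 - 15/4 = (c - 5/2)*(c + 1)*(c + 3/2)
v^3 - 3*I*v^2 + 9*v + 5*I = (v - 5*I)*(v + I)^2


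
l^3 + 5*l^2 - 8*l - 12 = (l - 2)*(l + 1)*(l + 6)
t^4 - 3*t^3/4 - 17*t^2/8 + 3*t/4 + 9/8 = (t - 3/2)*(t - 1)*(t + 3/4)*(t + 1)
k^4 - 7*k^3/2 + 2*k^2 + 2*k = k*(k - 2)^2*(k + 1/2)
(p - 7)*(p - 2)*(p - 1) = p^3 - 10*p^2 + 23*p - 14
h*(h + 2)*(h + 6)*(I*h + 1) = I*h^4 + h^3 + 8*I*h^3 + 8*h^2 + 12*I*h^2 + 12*h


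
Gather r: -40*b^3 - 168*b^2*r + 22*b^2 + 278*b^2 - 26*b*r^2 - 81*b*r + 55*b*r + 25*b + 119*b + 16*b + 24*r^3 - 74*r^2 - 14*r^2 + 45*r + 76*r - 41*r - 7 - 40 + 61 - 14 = -40*b^3 + 300*b^2 + 160*b + 24*r^3 + r^2*(-26*b - 88) + r*(-168*b^2 - 26*b + 80)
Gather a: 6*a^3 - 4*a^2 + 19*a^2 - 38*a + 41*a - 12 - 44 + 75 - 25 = 6*a^3 + 15*a^2 + 3*a - 6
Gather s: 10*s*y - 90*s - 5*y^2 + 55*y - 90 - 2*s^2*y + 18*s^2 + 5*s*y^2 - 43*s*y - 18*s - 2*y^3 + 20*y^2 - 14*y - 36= s^2*(18 - 2*y) + s*(5*y^2 - 33*y - 108) - 2*y^3 + 15*y^2 + 41*y - 126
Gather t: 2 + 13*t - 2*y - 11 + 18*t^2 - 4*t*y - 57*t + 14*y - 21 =18*t^2 + t*(-4*y - 44) + 12*y - 30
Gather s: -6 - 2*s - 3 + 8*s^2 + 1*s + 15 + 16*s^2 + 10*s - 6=24*s^2 + 9*s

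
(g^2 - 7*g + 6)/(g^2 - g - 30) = (g - 1)/(g + 5)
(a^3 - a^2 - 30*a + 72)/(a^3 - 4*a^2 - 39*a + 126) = (a - 4)/(a - 7)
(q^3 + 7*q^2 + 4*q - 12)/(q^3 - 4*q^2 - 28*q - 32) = (q^2 + 5*q - 6)/(q^2 - 6*q - 16)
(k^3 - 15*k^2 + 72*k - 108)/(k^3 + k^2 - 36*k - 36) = (k^2 - 9*k + 18)/(k^2 + 7*k + 6)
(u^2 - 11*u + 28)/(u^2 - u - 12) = (u - 7)/(u + 3)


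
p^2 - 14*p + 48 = (p - 8)*(p - 6)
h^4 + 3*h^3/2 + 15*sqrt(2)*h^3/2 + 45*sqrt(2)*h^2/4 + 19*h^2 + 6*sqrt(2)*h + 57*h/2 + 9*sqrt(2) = (h + 3/2)*(h + sqrt(2)/2)*(h + sqrt(2))*(h + 6*sqrt(2))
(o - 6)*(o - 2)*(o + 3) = o^3 - 5*o^2 - 12*o + 36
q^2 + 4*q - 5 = (q - 1)*(q + 5)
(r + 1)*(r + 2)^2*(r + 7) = r^4 + 12*r^3 + 43*r^2 + 60*r + 28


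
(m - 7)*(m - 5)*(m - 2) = m^3 - 14*m^2 + 59*m - 70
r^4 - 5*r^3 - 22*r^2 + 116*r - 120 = (r - 6)*(r - 2)^2*(r + 5)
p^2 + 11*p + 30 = (p + 5)*(p + 6)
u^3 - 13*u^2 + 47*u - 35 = (u - 7)*(u - 5)*(u - 1)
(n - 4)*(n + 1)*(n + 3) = n^3 - 13*n - 12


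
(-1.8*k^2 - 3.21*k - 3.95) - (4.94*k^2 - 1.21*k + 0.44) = -6.74*k^2 - 2.0*k - 4.39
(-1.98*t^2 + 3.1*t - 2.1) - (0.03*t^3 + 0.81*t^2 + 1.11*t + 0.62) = -0.03*t^3 - 2.79*t^2 + 1.99*t - 2.72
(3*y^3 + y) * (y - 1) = 3*y^4 - 3*y^3 + y^2 - y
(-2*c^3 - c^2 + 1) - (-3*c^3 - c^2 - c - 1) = c^3 + c + 2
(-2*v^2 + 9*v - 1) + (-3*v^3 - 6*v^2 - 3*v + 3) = -3*v^3 - 8*v^2 + 6*v + 2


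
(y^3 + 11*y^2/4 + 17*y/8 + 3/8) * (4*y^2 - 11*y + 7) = 4*y^5 - 59*y^3/4 - 21*y^2/8 + 43*y/4 + 21/8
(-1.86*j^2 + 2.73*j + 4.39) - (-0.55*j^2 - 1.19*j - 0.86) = -1.31*j^2 + 3.92*j + 5.25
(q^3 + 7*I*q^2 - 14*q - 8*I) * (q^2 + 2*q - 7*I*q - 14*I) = q^5 + 2*q^4 + 35*q^3 + 70*q^2 + 90*I*q^2 - 56*q + 180*I*q - 112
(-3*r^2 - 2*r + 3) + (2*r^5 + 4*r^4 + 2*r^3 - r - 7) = 2*r^5 + 4*r^4 + 2*r^3 - 3*r^2 - 3*r - 4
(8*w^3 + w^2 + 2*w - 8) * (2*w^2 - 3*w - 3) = 16*w^5 - 22*w^4 - 23*w^3 - 25*w^2 + 18*w + 24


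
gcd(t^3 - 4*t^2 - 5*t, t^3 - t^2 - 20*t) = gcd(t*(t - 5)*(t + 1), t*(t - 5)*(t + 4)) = t^2 - 5*t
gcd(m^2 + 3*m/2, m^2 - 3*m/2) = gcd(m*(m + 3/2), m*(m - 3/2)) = m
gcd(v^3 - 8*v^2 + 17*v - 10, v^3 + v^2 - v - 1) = v - 1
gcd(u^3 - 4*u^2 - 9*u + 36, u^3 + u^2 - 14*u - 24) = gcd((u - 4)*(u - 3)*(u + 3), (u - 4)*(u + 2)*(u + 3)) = u^2 - u - 12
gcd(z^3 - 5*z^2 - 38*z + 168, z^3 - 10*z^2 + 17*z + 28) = z^2 - 11*z + 28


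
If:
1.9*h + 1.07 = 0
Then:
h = -0.56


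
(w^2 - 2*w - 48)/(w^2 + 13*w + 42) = (w - 8)/(w + 7)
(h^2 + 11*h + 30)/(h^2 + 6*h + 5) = (h + 6)/(h + 1)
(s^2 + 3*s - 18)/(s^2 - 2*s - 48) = (s - 3)/(s - 8)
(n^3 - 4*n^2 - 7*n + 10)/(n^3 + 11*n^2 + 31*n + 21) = (n^3 - 4*n^2 - 7*n + 10)/(n^3 + 11*n^2 + 31*n + 21)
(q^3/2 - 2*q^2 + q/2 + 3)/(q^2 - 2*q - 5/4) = 2*(-q^3 + 4*q^2 - q - 6)/(-4*q^2 + 8*q + 5)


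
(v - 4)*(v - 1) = v^2 - 5*v + 4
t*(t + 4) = t^2 + 4*t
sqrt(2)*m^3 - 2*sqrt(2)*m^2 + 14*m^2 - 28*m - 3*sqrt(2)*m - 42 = (m - 3)*(m + 7*sqrt(2))*(sqrt(2)*m + sqrt(2))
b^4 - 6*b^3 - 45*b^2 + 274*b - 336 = (b - 8)*(b - 3)*(b - 2)*(b + 7)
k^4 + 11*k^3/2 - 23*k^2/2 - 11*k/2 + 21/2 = (k - 3/2)*(k - 1)*(k + 1)*(k + 7)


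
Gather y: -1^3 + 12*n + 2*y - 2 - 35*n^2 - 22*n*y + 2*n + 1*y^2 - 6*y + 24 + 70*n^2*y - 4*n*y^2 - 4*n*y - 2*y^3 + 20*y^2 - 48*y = -35*n^2 + 14*n - 2*y^3 + y^2*(21 - 4*n) + y*(70*n^2 - 26*n - 52) + 21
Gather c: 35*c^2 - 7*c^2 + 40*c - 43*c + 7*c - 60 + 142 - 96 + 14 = 28*c^2 + 4*c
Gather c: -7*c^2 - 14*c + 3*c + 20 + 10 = -7*c^2 - 11*c + 30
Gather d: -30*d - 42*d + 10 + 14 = 24 - 72*d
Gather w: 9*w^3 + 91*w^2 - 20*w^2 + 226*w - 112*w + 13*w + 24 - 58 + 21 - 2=9*w^3 + 71*w^2 + 127*w - 15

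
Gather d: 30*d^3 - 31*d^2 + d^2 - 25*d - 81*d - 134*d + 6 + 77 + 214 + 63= 30*d^3 - 30*d^2 - 240*d + 360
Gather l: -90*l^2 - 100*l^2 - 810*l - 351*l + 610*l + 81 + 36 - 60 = -190*l^2 - 551*l + 57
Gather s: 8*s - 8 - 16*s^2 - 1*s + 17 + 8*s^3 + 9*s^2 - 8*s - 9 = 8*s^3 - 7*s^2 - s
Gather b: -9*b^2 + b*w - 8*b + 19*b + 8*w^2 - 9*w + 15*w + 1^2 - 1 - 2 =-9*b^2 + b*(w + 11) + 8*w^2 + 6*w - 2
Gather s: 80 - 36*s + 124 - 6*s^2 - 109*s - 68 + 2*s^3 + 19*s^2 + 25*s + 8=2*s^3 + 13*s^2 - 120*s + 144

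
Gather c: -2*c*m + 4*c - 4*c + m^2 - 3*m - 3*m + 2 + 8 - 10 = -2*c*m + m^2 - 6*m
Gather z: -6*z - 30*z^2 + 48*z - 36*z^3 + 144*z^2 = -36*z^3 + 114*z^2 + 42*z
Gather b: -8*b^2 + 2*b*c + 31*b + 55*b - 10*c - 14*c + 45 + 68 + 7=-8*b^2 + b*(2*c + 86) - 24*c + 120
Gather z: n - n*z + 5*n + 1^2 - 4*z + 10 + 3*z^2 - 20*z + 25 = 6*n + 3*z^2 + z*(-n - 24) + 36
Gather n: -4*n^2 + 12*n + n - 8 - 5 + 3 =-4*n^2 + 13*n - 10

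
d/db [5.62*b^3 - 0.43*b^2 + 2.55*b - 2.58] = 16.86*b^2 - 0.86*b + 2.55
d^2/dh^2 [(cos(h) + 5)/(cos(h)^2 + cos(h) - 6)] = (-9*(1 - cos(2*h))^2*cos(h) - 19*(1 - cos(2*h))^2 - 145*cos(h) - 278*cos(2*h) - 57*cos(3*h) + 2*cos(5*h) + 126)/(4*(cos(h) - 2)^3*(cos(h) + 3)^3)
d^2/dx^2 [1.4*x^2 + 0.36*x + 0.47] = 2.80000000000000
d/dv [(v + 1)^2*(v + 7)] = 3*(v + 1)*(v + 5)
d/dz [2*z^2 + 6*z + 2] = 4*z + 6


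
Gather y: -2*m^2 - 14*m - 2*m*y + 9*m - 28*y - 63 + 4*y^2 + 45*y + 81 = -2*m^2 - 5*m + 4*y^2 + y*(17 - 2*m) + 18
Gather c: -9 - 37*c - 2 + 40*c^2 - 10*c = 40*c^2 - 47*c - 11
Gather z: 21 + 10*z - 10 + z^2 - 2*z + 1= z^2 + 8*z + 12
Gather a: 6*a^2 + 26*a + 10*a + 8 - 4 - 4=6*a^2 + 36*a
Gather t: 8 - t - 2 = 6 - t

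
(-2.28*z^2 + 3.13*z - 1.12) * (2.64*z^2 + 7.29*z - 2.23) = -6.0192*z^4 - 8.358*z^3 + 24.9453*z^2 - 15.1447*z + 2.4976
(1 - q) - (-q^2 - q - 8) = q^2 + 9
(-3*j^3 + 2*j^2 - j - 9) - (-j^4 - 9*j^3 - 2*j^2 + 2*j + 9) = j^4 + 6*j^3 + 4*j^2 - 3*j - 18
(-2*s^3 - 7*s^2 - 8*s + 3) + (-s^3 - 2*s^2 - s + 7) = -3*s^3 - 9*s^2 - 9*s + 10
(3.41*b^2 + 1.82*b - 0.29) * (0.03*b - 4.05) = 0.1023*b^3 - 13.7559*b^2 - 7.3797*b + 1.1745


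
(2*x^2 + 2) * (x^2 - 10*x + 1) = 2*x^4 - 20*x^3 + 4*x^2 - 20*x + 2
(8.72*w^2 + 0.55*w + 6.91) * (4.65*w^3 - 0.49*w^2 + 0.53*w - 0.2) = 40.548*w^5 - 1.7153*w^4 + 36.4836*w^3 - 4.8384*w^2 + 3.5523*w - 1.382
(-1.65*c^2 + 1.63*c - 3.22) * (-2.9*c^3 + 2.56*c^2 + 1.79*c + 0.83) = 4.785*c^5 - 8.951*c^4 + 10.5573*c^3 - 6.695*c^2 - 4.4109*c - 2.6726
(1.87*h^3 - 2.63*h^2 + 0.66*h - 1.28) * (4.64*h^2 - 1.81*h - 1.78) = 8.6768*h^5 - 15.5879*h^4 + 4.4941*h^3 - 2.4524*h^2 + 1.142*h + 2.2784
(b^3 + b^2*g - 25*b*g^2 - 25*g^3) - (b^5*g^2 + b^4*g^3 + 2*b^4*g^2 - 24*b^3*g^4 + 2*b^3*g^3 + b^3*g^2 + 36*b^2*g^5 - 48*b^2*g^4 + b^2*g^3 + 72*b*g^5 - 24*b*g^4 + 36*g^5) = -b^5*g^2 - b^4*g^3 - 2*b^4*g^2 + 24*b^3*g^4 - 2*b^3*g^3 - b^3*g^2 + b^3 - 36*b^2*g^5 + 48*b^2*g^4 - b^2*g^3 + b^2*g - 72*b*g^5 + 24*b*g^4 - 25*b*g^2 - 36*g^5 - 25*g^3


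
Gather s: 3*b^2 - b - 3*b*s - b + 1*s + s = 3*b^2 - 2*b + s*(2 - 3*b)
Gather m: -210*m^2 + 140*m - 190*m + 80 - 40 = -210*m^2 - 50*m + 40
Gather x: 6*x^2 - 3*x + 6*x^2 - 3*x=12*x^2 - 6*x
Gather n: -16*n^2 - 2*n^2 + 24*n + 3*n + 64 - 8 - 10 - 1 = -18*n^2 + 27*n + 45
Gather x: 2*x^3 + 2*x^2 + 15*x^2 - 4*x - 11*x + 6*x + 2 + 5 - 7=2*x^3 + 17*x^2 - 9*x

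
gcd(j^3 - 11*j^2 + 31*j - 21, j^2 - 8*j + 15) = j - 3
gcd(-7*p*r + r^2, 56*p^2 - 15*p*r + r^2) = 7*p - r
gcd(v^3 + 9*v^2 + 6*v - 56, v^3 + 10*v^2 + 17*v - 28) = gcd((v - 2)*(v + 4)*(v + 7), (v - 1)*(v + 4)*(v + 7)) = v^2 + 11*v + 28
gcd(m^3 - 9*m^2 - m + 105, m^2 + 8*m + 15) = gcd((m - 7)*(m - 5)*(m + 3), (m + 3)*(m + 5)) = m + 3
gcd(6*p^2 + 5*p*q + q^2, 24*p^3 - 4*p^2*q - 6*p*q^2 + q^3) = 2*p + q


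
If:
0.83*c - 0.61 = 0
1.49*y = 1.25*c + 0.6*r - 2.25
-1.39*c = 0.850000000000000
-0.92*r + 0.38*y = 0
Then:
No Solution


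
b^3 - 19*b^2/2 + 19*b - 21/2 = (b - 7)*(b - 3/2)*(b - 1)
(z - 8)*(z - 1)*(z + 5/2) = z^3 - 13*z^2/2 - 29*z/2 + 20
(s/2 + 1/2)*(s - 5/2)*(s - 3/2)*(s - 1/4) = s^4/2 - 13*s^3/8 + s^2/4 + 61*s/32 - 15/32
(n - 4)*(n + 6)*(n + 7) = n^3 + 9*n^2 - 10*n - 168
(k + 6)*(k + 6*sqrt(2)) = k^2 + 6*k + 6*sqrt(2)*k + 36*sqrt(2)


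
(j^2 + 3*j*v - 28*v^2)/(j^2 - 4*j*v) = (j + 7*v)/j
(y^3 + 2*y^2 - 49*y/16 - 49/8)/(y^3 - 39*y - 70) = (y^2 - 49/16)/(y^2 - 2*y - 35)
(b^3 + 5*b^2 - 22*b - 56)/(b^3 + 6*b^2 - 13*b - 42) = (b - 4)/(b - 3)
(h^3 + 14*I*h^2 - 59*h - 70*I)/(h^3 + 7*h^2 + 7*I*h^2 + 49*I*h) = (h^2 + 7*I*h - 10)/(h*(h + 7))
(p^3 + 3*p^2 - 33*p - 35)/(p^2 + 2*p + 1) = (p^2 + 2*p - 35)/(p + 1)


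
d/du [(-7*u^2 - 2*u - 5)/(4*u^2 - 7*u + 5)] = 3*(19*u^2 - 10*u - 15)/(16*u^4 - 56*u^3 + 89*u^2 - 70*u + 25)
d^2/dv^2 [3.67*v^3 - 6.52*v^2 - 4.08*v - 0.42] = 22.02*v - 13.04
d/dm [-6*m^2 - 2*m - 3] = -12*m - 2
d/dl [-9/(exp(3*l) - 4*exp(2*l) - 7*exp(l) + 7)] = (27*exp(2*l) - 72*exp(l) - 63)*exp(l)/(exp(3*l) - 4*exp(2*l) - 7*exp(l) + 7)^2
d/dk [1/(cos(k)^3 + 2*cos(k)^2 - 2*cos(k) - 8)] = (3*cos(k)^2 + 4*cos(k) - 2)*sin(k)/(cos(k)^3 + 2*cos(k)^2 - 2*cos(k) - 8)^2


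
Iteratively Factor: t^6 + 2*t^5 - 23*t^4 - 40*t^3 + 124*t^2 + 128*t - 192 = (t - 1)*(t^5 + 3*t^4 - 20*t^3 - 60*t^2 + 64*t + 192) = (t - 2)*(t - 1)*(t^4 + 5*t^3 - 10*t^2 - 80*t - 96) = (t - 2)*(t - 1)*(t + 2)*(t^3 + 3*t^2 - 16*t - 48) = (t - 2)*(t - 1)*(t + 2)*(t + 3)*(t^2 - 16) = (t - 4)*(t - 2)*(t - 1)*(t + 2)*(t + 3)*(t + 4)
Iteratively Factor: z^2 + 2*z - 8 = (z + 4)*(z - 2)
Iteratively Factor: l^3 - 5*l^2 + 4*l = (l - 1)*(l^2 - 4*l) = (l - 4)*(l - 1)*(l)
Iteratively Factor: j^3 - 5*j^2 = (j - 5)*(j^2) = j*(j - 5)*(j)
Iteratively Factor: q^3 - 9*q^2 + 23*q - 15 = (q - 1)*(q^2 - 8*q + 15) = (q - 3)*(q - 1)*(q - 5)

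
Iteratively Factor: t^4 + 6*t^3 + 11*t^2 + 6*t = (t)*(t^3 + 6*t^2 + 11*t + 6) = t*(t + 2)*(t^2 + 4*t + 3) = t*(t + 1)*(t + 2)*(t + 3)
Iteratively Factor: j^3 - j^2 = (j)*(j^2 - j) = j*(j - 1)*(j)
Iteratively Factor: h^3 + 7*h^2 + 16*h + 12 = (h + 2)*(h^2 + 5*h + 6) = (h + 2)^2*(h + 3)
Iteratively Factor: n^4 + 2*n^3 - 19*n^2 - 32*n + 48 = (n + 3)*(n^3 - n^2 - 16*n + 16) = (n - 1)*(n + 3)*(n^2 - 16) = (n - 4)*(n - 1)*(n + 3)*(n + 4)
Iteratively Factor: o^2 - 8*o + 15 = (o - 3)*(o - 5)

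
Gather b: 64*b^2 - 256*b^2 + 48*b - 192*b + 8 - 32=-192*b^2 - 144*b - 24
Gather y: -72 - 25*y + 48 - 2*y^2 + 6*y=-2*y^2 - 19*y - 24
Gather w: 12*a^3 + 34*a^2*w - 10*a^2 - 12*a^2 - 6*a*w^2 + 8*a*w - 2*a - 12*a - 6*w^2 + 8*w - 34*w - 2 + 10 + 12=12*a^3 - 22*a^2 - 14*a + w^2*(-6*a - 6) + w*(34*a^2 + 8*a - 26) + 20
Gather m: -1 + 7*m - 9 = 7*m - 10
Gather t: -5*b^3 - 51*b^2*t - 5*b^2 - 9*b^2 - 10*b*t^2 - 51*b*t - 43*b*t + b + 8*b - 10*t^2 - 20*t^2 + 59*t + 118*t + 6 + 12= -5*b^3 - 14*b^2 + 9*b + t^2*(-10*b - 30) + t*(-51*b^2 - 94*b + 177) + 18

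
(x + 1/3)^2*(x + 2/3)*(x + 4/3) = x^4 + 8*x^3/3 + 7*x^2/3 + 22*x/27 + 8/81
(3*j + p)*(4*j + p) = 12*j^2 + 7*j*p + p^2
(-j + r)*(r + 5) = -j*r - 5*j + r^2 + 5*r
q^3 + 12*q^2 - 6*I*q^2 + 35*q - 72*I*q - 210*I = (q + 5)*(q + 7)*(q - 6*I)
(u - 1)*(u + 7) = u^2 + 6*u - 7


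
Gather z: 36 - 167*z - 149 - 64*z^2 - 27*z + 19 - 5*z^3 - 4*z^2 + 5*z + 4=-5*z^3 - 68*z^2 - 189*z - 90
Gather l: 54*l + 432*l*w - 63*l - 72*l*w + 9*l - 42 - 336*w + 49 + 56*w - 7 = 360*l*w - 280*w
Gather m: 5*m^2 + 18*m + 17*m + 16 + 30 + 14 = 5*m^2 + 35*m + 60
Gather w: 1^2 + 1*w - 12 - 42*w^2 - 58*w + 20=-42*w^2 - 57*w + 9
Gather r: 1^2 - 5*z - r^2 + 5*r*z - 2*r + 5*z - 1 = -r^2 + r*(5*z - 2)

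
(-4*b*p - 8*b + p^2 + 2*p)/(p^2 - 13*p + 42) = (-4*b*p - 8*b + p^2 + 2*p)/(p^2 - 13*p + 42)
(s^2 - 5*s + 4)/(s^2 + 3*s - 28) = (s - 1)/(s + 7)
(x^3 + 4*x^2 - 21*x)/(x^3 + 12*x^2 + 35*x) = (x - 3)/(x + 5)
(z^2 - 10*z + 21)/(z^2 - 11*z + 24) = (z - 7)/(z - 8)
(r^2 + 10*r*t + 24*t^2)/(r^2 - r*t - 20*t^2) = (r + 6*t)/(r - 5*t)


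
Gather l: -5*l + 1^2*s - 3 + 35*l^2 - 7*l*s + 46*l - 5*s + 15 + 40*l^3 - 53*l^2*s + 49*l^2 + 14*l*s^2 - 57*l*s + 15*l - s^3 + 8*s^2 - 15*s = 40*l^3 + l^2*(84 - 53*s) + l*(14*s^2 - 64*s + 56) - s^3 + 8*s^2 - 19*s + 12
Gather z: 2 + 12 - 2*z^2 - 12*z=-2*z^2 - 12*z + 14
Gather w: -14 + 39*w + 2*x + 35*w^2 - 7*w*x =35*w^2 + w*(39 - 7*x) + 2*x - 14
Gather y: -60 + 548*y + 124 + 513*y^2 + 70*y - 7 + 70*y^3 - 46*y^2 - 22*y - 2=70*y^3 + 467*y^2 + 596*y + 55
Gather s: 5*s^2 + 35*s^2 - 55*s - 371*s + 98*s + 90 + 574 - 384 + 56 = 40*s^2 - 328*s + 336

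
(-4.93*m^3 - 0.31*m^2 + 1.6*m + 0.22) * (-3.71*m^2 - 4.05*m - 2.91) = 18.2903*m^5 + 21.1166*m^4 + 9.6658*m^3 - 6.3941*m^2 - 5.547*m - 0.6402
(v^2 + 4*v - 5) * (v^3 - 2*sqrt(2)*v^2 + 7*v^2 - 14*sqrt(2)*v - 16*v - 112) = v^5 - 2*sqrt(2)*v^4 + 11*v^4 - 22*sqrt(2)*v^3 + 7*v^3 - 211*v^2 - 46*sqrt(2)*v^2 - 368*v + 70*sqrt(2)*v + 560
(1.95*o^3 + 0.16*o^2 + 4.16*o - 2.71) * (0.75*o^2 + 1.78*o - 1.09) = 1.4625*o^5 + 3.591*o^4 + 1.2793*o^3 + 5.1979*o^2 - 9.3582*o + 2.9539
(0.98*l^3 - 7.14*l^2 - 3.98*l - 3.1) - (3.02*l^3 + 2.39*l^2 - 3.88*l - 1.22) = -2.04*l^3 - 9.53*l^2 - 0.1*l - 1.88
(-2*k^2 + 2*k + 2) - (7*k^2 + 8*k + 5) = -9*k^2 - 6*k - 3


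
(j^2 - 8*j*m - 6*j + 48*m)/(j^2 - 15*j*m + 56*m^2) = (j - 6)/(j - 7*m)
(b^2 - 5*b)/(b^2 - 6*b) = (b - 5)/(b - 6)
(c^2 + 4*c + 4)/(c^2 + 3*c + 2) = (c + 2)/(c + 1)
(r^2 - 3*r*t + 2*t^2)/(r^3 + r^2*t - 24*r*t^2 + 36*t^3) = (r - t)/(r^2 + 3*r*t - 18*t^2)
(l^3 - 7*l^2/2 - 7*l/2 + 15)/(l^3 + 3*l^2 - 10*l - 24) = (l - 5/2)/(l + 4)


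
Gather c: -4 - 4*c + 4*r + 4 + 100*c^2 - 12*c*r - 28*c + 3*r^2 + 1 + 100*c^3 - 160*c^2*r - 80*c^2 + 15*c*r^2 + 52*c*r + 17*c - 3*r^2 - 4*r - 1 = 100*c^3 + c^2*(20 - 160*r) + c*(15*r^2 + 40*r - 15)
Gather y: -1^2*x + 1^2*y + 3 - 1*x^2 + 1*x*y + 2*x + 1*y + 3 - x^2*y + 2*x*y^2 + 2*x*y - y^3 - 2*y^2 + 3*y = -x^2 + x - y^3 + y^2*(2*x - 2) + y*(-x^2 + 3*x + 5) + 6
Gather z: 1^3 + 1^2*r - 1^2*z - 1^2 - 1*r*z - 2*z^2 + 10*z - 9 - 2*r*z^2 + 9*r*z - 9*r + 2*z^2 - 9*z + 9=-2*r*z^2 + 8*r*z - 8*r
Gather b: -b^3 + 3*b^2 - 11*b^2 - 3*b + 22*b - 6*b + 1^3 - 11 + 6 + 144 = -b^3 - 8*b^2 + 13*b + 140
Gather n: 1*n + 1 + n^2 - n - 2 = n^2 - 1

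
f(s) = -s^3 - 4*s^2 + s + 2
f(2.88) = -52.19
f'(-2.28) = 3.64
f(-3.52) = -7.47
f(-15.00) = 2462.00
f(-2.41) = -9.64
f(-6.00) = 68.00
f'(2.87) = -46.67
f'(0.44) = -3.10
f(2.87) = -51.72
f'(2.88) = -46.92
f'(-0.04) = 1.32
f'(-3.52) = -8.01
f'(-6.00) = -59.00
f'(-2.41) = 2.86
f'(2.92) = -47.94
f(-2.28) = -9.22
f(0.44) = 1.58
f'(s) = -3*s^2 - 8*s + 1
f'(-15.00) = -554.00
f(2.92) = -54.08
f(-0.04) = 1.95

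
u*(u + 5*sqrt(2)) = u^2 + 5*sqrt(2)*u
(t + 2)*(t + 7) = t^2 + 9*t + 14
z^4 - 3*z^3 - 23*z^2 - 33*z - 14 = (z - 7)*(z + 1)^2*(z + 2)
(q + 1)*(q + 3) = q^2 + 4*q + 3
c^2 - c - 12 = (c - 4)*(c + 3)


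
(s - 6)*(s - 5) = s^2 - 11*s + 30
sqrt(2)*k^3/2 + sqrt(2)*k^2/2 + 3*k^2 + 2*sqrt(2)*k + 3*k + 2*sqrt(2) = (k + sqrt(2))*(k + 2*sqrt(2))*(sqrt(2)*k/2 + sqrt(2)/2)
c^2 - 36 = (c - 6)*(c + 6)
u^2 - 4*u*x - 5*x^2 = (u - 5*x)*(u + x)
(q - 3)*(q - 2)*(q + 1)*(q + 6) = q^4 + 2*q^3 - 23*q^2 + 12*q + 36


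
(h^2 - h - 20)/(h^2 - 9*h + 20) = (h + 4)/(h - 4)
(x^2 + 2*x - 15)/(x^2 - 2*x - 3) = (x + 5)/(x + 1)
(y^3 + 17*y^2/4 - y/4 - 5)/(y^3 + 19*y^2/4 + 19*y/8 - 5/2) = 2*(y - 1)/(2*y - 1)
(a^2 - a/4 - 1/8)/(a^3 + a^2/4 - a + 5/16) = 2*(4*a + 1)/(8*a^2 + 6*a - 5)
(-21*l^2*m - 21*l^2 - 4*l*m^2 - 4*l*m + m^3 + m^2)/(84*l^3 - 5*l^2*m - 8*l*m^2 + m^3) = (-m - 1)/(4*l - m)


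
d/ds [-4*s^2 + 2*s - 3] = 2 - 8*s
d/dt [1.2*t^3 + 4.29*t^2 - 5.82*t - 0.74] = 3.6*t^2 + 8.58*t - 5.82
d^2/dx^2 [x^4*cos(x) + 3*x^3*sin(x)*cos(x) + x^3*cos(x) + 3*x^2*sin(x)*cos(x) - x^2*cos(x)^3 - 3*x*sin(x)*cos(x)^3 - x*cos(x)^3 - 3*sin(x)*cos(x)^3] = -x^4*cos(x) - 8*x^3*sin(x) - 6*x^3*sin(2*x) - x^3*cos(x) - 6*x^2*sin(x) - 6*x^2*sin(2*x) + 51*x^2*cos(x)/4 + 18*x^2*cos(2*x) + 9*x^2*cos(3*x)/4 + 3*x*sin(x) + 12*x*sin(2*x) + 3*x*sin(3*x) + 6*x*sin(4*x) + 27*x*cos(x)/4 + 12*x*cos(2*x) + 9*x*cos(3*x)/4 + 3*sin(x)/2 + 6*sin(2*x) + 3*sin(3*x)/2 + 6*sin(4*x) - 3*cos(x)/2 - 6*cos(2*x)^2 - 3*cos(2*x) - cos(3*x)/2 + 3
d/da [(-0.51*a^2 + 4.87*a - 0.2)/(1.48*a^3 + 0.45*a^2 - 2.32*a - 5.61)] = (0.7548*a^4 - 14.4152*a^3 - 0.1203*a^2 + 5.9022*a - 27.7847)/(2.1904*a^6 + 1.332*a^5 - 6.6647*a^4 - 18.6936*a^3 + 0.333399999999999*a^2 + 26.0304*a + 31.4721)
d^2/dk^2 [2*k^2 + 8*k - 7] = 4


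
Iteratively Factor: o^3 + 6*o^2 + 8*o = (o + 4)*(o^2 + 2*o) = (o + 2)*(o + 4)*(o)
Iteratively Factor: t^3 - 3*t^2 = (t)*(t^2 - 3*t) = t*(t - 3)*(t)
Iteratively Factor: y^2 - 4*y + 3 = (y - 3)*(y - 1)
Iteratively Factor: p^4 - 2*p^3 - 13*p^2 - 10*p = (p)*(p^3 - 2*p^2 - 13*p - 10) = p*(p - 5)*(p^2 + 3*p + 2) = p*(p - 5)*(p + 1)*(p + 2)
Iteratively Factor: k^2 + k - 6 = (k - 2)*(k + 3)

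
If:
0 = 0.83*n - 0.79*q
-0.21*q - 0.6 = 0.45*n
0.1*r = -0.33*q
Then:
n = -0.89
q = -0.94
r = 3.10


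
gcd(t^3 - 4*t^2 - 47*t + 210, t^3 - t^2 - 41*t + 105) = t^2 + 2*t - 35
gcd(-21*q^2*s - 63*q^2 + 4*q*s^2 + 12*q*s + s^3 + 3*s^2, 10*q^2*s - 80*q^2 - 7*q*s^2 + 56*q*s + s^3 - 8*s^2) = 1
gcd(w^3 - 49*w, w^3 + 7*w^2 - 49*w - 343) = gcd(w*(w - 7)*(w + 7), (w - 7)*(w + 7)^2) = w^2 - 49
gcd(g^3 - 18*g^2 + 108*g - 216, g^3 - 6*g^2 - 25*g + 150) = g - 6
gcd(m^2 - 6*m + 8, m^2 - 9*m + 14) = m - 2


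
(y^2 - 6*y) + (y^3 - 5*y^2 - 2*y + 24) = y^3 - 4*y^2 - 8*y + 24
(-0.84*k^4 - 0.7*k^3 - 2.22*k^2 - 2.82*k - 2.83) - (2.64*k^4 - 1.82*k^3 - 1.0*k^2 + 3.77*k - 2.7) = -3.48*k^4 + 1.12*k^3 - 1.22*k^2 - 6.59*k - 0.13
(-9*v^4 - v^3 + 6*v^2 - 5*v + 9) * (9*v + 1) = -81*v^5 - 18*v^4 + 53*v^3 - 39*v^2 + 76*v + 9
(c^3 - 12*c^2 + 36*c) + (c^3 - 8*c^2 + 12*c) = 2*c^3 - 20*c^2 + 48*c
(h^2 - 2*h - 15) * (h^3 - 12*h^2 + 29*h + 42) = h^5 - 14*h^4 + 38*h^3 + 164*h^2 - 519*h - 630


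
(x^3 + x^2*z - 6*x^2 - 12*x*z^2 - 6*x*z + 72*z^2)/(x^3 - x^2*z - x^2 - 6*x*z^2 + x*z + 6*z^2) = (x^2 + 4*x*z - 6*x - 24*z)/(x^2 + 2*x*z - x - 2*z)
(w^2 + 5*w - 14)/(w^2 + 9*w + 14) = (w - 2)/(w + 2)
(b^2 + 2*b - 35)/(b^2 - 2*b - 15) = (b + 7)/(b + 3)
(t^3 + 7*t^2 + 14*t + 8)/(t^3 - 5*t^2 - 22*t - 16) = (t + 4)/(t - 8)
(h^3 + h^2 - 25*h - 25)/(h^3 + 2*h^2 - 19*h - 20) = (h - 5)/(h - 4)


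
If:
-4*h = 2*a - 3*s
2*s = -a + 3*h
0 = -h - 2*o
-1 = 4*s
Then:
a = -1/40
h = -7/40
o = 7/80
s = -1/4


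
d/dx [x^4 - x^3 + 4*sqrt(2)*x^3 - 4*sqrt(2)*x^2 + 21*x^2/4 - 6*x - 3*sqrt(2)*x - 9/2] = 4*x^3 - 3*x^2 + 12*sqrt(2)*x^2 - 8*sqrt(2)*x + 21*x/2 - 6 - 3*sqrt(2)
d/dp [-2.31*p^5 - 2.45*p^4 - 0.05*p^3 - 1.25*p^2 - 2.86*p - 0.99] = -11.55*p^4 - 9.8*p^3 - 0.15*p^2 - 2.5*p - 2.86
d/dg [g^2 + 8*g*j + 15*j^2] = 2*g + 8*j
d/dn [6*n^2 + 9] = 12*n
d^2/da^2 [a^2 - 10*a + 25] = 2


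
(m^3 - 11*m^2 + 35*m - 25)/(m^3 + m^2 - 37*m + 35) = (m - 5)/(m + 7)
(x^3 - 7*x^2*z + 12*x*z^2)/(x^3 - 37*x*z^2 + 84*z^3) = x/(x + 7*z)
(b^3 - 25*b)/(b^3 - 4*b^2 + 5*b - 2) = b*(b^2 - 25)/(b^3 - 4*b^2 + 5*b - 2)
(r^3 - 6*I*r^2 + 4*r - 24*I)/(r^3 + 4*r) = (r - 6*I)/r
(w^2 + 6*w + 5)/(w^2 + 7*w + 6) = (w + 5)/(w + 6)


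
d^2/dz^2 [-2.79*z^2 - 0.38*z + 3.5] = -5.58000000000000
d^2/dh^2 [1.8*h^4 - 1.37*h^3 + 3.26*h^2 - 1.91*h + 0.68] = 21.6*h^2 - 8.22*h + 6.52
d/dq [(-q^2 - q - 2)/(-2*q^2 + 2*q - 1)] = (-4*q^2 - 6*q + 5)/(4*q^4 - 8*q^3 + 8*q^2 - 4*q + 1)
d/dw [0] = 0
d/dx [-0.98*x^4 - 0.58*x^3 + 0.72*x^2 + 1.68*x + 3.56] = -3.92*x^3 - 1.74*x^2 + 1.44*x + 1.68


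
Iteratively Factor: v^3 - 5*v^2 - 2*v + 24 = (v - 3)*(v^2 - 2*v - 8) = (v - 3)*(v + 2)*(v - 4)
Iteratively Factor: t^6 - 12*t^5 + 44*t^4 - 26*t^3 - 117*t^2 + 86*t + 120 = (t - 3)*(t^5 - 9*t^4 + 17*t^3 + 25*t^2 - 42*t - 40) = (t - 3)*(t + 1)*(t^4 - 10*t^3 + 27*t^2 - 2*t - 40) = (t - 3)*(t - 2)*(t + 1)*(t^3 - 8*t^2 + 11*t + 20) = (t - 3)*(t - 2)*(t + 1)^2*(t^2 - 9*t + 20) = (t - 5)*(t - 3)*(t - 2)*(t + 1)^2*(t - 4)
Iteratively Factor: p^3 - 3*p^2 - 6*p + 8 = (p - 1)*(p^2 - 2*p - 8) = (p - 4)*(p - 1)*(p + 2)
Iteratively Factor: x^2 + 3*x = (x)*(x + 3)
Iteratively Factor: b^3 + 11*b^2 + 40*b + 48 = (b + 4)*(b^2 + 7*b + 12) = (b + 3)*(b + 4)*(b + 4)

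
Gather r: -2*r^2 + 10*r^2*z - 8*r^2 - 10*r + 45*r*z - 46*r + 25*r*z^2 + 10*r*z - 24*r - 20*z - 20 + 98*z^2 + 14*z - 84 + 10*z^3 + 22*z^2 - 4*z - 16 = r^2*(10*z - 10) + r*(25*z^2 + 55*z - 80) + 10*z^3 + 120*z^2 - 10*z - 120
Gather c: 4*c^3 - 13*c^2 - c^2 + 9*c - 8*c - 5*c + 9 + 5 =4*c^3 - 14*c^2 - 4*c + 14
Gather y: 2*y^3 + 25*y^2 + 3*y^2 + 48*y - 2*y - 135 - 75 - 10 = 2*y^3 + 28*y^2 + 46*y - 220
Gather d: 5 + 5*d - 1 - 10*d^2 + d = -10*d^2 + 6*d + 4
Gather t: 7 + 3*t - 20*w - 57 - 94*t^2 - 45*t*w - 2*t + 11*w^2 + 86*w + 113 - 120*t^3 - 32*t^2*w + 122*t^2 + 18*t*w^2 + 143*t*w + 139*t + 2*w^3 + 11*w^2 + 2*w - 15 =-120*t^3 + t^2*(28 - 32*w) + t*(18*w^2 + 98*w + 140) + 2*w^3 + 22*w^2 + 68*w + 48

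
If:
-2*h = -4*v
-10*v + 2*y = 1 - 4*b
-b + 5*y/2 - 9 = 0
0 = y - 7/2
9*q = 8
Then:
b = -1/4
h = 1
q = 8/9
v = 1/2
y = 7/2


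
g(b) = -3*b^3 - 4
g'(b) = -9*b^2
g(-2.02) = 20.73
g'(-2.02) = -36.72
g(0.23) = -4.04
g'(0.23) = -0.48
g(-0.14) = -3.99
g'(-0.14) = -0.18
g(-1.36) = 3.55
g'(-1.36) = -16.65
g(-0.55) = -3.50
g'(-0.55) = -2.72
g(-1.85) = 14.99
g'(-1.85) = -30.80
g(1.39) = -12.06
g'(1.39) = -17.39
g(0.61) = -4.68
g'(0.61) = -3.35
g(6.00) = -652.00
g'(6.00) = -324.00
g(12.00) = -5188.00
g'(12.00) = -1296.00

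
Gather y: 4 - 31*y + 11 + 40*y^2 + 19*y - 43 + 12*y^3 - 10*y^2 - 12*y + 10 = 12*y^3 + 30*y^2 - 24*y - 18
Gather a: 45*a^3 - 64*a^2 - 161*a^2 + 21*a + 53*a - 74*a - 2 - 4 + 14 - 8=45*a^3 - 225*a^2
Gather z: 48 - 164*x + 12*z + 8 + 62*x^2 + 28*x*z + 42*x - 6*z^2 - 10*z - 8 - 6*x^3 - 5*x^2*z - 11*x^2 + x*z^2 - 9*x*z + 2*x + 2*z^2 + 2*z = -6*x^3 + 51*x^2 - 120*x + z^2*(x - 4) + z*(-5*x^2 + 19*x + 4) + 48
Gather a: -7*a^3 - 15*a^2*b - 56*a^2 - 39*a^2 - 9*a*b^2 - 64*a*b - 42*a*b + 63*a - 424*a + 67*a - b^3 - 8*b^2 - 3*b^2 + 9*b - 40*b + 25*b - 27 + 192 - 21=-7*a^3 + a^2*(-15*b - 95) + a*(-9*b^2 - 106*b - 294) - b^3 - 11*b^2 - 6*b + 144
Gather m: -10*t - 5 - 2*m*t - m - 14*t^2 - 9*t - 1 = m*(-2*t - 1) - 14*t^2 - 19*t - 6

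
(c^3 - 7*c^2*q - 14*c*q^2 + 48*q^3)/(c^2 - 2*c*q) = c - 5*q - 24*q^2/c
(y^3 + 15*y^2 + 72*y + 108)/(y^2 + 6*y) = y + 9 + 18/y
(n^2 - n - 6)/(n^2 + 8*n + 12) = (n - 3)/(n + 6)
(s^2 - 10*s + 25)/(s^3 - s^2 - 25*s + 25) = (s - 5)/(s^2 + 4*s - 5)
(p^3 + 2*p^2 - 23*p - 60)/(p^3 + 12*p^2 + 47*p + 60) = (p - 5)/(p + 5)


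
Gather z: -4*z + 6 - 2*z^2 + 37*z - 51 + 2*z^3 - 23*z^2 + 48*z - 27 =2*z^3 - 25*z^2 + 81*z - 72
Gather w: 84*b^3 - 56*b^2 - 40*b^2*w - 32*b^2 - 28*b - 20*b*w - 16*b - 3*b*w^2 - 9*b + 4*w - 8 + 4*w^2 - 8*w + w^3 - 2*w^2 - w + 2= 84*b^3 - 88*b^2 - 53*b + w^3 + w^2*(2 - 3*b) + w*(-40*b^2 - 20*b - 5) - 6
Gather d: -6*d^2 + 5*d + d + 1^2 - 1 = -6*d^2 + 6*d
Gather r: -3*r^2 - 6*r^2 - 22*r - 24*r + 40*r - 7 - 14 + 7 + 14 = -9*r^2 - 6*r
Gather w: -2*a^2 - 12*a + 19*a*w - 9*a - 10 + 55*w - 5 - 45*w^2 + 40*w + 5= -2*a^2 - 21*a - 45*w^2 + w*(19*a + 95) - 10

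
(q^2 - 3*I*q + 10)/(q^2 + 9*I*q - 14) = (q - 5*I)/(q + 7*I)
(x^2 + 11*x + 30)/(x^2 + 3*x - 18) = (x + 5)/(x - 3)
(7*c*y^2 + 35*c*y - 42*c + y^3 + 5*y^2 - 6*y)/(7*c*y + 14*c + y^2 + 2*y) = (y^2 + 5*y - 6)/(y + 2)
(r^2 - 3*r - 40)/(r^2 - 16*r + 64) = (r + 5)/(r - 8)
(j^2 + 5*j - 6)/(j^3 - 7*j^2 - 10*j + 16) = (j + 6)/(j^2 - 6*j - 16)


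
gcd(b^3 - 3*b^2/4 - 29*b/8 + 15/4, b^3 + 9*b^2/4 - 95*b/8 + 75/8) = b^2 - 11*b/4 + 15/8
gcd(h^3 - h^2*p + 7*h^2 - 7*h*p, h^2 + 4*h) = h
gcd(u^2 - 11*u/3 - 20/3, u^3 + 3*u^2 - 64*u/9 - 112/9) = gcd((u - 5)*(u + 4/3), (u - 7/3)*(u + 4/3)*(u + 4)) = u + 4/3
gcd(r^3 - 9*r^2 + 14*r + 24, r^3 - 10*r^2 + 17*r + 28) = r^2 - 3*r - 4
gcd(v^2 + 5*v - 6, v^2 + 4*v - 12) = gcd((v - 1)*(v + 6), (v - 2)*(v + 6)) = v + 6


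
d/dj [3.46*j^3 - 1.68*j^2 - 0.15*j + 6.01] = 10.38*j^2 - 3.36*j - 0.15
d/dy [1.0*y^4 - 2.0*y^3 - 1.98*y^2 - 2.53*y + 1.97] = 4.0*y^3 - 6.0*y^2 - 3.96*y - 2.53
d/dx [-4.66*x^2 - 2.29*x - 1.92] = -9.32*x - 2.29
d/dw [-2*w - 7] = -2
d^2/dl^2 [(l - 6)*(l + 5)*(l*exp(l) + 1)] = l^3*exp(l) + 5*l^2*exp(l) - 28*l*exp(l) - 62*exp(l) + 2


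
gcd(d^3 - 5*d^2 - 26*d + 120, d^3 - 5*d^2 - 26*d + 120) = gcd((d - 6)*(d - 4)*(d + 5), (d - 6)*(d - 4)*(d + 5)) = d^3 - 5*d^2 - 26*d + 120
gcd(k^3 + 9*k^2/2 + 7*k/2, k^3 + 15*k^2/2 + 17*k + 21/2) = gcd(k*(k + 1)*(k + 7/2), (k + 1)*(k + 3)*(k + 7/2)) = k^2 + 9*k/2 + 7/2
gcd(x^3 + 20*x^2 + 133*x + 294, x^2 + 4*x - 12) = x + 6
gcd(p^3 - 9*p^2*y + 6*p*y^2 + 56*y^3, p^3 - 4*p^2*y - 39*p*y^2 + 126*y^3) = -p + 7*y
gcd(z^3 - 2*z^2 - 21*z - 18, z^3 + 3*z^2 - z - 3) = z^2 + 4*z + 3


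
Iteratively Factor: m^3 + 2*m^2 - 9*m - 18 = (m - 3)*(m^2 + 5*m + 6) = (m - 3)*(m + 2)*(m + 3)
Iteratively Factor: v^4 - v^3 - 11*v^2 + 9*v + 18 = (v + 1)*(v^3 - 2*v^2 - 9*v + 18) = (v + 1)*(v + 3)*(v^2 - 5*v + 6) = (v - 2)*(v + 1)*(v + 3)*(v - 3)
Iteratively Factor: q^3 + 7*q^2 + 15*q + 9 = (q + 1)*(q^2 + 6*q + 9) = (q + 1)*(q + 3)*(q + 3)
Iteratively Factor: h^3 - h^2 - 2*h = (h - 2)*(h^2 + h) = (h - 2)*(h + 1)*(h)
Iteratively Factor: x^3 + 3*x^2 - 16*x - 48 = (x - 4)*(x^2 + 7*x + 12) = (x - 4)*(x + 3)*(x + 4)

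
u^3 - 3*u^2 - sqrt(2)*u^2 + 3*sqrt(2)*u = u*(u - 3)*(u - sqrt(2))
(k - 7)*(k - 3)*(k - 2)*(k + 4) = k^4 - 8*k^3 - 7*k^2 + 122*k - 168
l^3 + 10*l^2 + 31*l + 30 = (l + 2)*(l + 3)*(l + 5)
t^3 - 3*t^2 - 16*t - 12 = (t - 6)*(t + 1)*(t + 2)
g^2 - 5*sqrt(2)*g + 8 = (g - 4*sqrt(2))*(g - sqrt(2))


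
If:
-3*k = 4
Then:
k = -4/3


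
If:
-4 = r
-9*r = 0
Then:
No Solution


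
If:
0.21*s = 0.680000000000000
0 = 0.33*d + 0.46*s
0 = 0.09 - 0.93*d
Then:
No Solution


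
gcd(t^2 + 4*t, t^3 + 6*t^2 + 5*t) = t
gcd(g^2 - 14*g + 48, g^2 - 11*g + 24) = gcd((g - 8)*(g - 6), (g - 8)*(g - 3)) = g - 8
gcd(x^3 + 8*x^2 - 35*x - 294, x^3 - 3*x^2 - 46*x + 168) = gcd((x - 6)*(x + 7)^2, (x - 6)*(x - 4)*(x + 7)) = x^2 + x - 42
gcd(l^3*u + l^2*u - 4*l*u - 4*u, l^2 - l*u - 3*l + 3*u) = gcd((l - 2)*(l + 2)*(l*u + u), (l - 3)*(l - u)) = 1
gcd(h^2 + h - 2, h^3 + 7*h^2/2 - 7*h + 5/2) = h - 1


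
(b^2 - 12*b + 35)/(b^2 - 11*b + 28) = (b - 5)/(b - 4)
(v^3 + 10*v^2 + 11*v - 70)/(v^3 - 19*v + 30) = (v + 7)/(v - 3)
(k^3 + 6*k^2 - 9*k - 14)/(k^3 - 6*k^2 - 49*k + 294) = (k^2 - k - 2)/(k^2 - 13*k + 42)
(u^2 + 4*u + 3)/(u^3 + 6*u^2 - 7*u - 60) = (u^2 + 4*u + 3)/(u^3 + 6*u^2 - 7*u - 60)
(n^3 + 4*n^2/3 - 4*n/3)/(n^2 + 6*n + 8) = n*(3*n - 2)/(3*(n + 4))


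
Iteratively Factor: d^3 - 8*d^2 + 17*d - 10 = (d - 2)*(d^2 - 6*d + 5) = (d - 5)*(d - 2)*(d - 1)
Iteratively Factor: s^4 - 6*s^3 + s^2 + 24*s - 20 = (s - 5)*(s^3 - s^2 - 4*s + 4) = (s - 5)*(s + 2)*(s^2 - 3*s + 2) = (s - 5)*(s - 1)*(s + 2)*(s - 2)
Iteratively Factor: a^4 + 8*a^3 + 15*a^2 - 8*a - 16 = (a + 4)*(a^3 + 4*a^2 - a - 4) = (a - 1)*(a + 4)*(a^2 + 5*a + 4) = (a - 1)*(a + 4)^2*(a + 1)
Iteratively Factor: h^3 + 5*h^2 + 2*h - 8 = (h + 4)*(h^2 + h - 2) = (h + 2)*(h + 4)*(h - 1)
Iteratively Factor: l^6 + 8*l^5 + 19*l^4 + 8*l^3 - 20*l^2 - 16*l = (l + 2)*(l^5 + 6*l^4 + 7*l^3 - 6*l^2 - 8*l) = l*(l + 2)*(l^4 + 6*l^3 + 7*l^2 - 6*l - 8) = l*(l + 2)^2*(l^3 + 4*l^2 - l - 4) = l*(l - 1)*(l + 2)^2*(l^2 + 5*l + 4) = l*(l - 1)*(l + 2)^2*(l + 4)*(l + 1)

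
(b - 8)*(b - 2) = b^2 - 10*b + 16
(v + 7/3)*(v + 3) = v^2 + 16*v/3 + 7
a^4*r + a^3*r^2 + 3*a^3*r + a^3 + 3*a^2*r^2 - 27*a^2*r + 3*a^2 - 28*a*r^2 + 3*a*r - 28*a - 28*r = (a - 4)*(a + 7)*(a + r)*(a*r + 1)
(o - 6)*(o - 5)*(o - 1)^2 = o^4 - 13*o^3 + 53*o^2 - 71*o + 30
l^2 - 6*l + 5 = (l - 5)*(l - 1)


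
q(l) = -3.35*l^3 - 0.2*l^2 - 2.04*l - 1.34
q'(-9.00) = -812.49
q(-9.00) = 2442.97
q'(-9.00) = -812.49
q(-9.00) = 2442.97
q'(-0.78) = -7.84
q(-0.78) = 1.72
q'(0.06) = -2.10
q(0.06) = -1.46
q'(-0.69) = -6.55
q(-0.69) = 1.07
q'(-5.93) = -353.08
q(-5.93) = 702.29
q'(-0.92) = -10.18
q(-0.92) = 2.98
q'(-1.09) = -13.54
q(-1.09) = 4.98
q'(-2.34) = -56.13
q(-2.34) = 45.26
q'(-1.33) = -19.29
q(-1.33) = 8.90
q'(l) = -10.05*l^2 - 0.4*l - 2.04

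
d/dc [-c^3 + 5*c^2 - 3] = c*(10 - 3*c)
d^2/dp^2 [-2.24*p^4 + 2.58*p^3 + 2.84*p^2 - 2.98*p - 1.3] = -26.88*p^2 + 15.48*p + 5.68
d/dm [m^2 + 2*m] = 2*m + 2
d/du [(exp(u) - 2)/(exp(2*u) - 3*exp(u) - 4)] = (-exp(2*u) + 4*exp(u) - 10)*exp(u)/(exp(4*u) - 6*exp(3*u) + exp(2*u) + 24*exp(u) + 16)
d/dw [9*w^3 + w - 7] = 27*w^2 + 1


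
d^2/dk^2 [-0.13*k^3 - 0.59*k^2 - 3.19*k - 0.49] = -0.78*k - 1.18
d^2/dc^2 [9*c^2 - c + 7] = 18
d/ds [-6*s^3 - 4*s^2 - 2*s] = -18*s^2 - 8*s - 2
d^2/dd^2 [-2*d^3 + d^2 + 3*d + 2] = 2 - 12*d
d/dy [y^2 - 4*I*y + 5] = 2*y - 4*I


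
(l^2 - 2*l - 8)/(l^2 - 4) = (l - 4)/(l - 2)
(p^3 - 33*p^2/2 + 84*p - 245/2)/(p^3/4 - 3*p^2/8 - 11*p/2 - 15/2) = 4*(-2*p^3 + 33*p^2 - 168*p + 245)/(-2*p^3 + 3*p^2 + 44*p + 60)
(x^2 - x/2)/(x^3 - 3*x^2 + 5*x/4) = 2/(2*x - 5)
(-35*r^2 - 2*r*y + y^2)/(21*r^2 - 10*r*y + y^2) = (5*r + y)/(-3*r + y)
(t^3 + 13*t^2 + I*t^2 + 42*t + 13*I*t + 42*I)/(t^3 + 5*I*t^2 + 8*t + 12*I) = (t^2 + 13*t + 42)/(t^2 + 4*I*t + 12)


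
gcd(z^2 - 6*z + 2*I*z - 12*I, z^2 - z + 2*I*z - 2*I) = z + 2*I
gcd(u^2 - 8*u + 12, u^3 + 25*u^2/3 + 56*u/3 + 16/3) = 1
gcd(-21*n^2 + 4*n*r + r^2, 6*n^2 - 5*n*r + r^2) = -3*n + r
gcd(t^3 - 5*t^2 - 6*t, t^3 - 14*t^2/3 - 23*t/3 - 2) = t^2 - 5*t - 6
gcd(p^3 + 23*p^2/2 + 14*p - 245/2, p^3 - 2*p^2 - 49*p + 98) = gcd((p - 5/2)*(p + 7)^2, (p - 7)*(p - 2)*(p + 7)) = p + 7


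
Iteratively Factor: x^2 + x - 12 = (x - 3)*(x + 4)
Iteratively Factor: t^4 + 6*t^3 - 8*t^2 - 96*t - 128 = (t + 4)*(t^3 + 2*t^2 - 16*t - 32) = (t + 2)*(t + 4)*(t^2 - 16) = (t - 4)*(t + 2)*(t + 4)*(t + 4)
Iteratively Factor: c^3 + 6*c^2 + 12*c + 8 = (c + 2)*(c^2 + 4*c + 4) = (c + 2)^2*(c + 2)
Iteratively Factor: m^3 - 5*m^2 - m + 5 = (m + 1)*(m^2 - 6*m + 5) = (m - 5)*(m + 1)*(m - 1)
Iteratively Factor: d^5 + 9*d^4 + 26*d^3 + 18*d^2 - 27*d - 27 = (d + 3)*(d^4 + 6*d^3 + 8*d^2 - 6*d - 9) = (d - 1)*(d + 3)*(d^3 + 7*d^2 + 15*d + 9) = (d - 1)*(d + 1)*(d + 3)*(d^2 + 6*d + 9) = (d - 1)*(d + 1)*(d + 3)^2*(d + 3)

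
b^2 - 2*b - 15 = (b - 5)*(b + 3)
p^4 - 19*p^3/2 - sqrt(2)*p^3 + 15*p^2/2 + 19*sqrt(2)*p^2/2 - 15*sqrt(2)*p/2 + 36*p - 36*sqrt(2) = (p - 8)*(p - 3)*(p + 3/2)*(p - sqrt(2))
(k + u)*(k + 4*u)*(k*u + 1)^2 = k^4*u^2 + 5*k^3*u^3 + 2*k^3*u + 4*k^2*u^4 + 10*k^2*u^2 + k^2 + 8*k*u^3 + 5*k*u + 4*u^2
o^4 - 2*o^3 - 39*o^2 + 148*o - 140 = (o - 5)*(o - 2)^2*(o + 7)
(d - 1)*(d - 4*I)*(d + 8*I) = d^3 - d^2 + 4*I*d^2 + 32*d - 4*I*d - 32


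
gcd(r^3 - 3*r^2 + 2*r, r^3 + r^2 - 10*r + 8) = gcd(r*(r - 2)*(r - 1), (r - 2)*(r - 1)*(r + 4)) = r^2 - 3*r + 2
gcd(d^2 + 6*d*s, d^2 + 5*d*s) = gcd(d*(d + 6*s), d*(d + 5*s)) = d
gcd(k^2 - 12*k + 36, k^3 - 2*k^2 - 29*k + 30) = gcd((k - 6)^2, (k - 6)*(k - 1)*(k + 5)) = k - 6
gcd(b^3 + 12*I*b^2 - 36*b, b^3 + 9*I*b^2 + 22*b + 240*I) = b + 6*I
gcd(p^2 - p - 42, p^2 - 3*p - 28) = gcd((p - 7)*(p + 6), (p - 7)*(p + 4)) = p - 7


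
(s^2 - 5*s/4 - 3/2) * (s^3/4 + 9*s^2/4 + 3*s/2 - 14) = s^5/4 + 31*s^4/16 - 27*s^3/16 - 77*s^2/4 + 61*s/4 + 21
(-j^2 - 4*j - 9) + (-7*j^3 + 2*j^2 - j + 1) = -7*j^3 + j^2 - 5*j - 8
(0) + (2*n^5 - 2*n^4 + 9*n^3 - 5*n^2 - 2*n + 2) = 2*n^5 - 2*n^4 + 9*n^3 - 5*n^2 - 2*n + 2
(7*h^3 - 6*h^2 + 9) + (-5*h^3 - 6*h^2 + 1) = 2*h^3 - 12*h^2 + 10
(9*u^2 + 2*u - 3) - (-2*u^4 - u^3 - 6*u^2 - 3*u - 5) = 2*u^4 + u^3 + 15*u^2 + 5*u + 2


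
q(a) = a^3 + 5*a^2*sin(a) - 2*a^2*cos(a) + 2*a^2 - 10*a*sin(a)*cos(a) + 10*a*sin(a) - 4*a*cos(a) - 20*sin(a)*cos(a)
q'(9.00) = -81.63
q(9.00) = 1316.71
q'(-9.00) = -85.65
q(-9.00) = -555.73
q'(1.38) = 75.89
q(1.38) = 21.27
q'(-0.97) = 5.83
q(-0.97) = 11.02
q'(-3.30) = 0.84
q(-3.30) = -4.33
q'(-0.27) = -19.89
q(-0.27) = 6.10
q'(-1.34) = 12.49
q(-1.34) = 7.36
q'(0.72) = 12.04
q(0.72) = -8.56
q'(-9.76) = -59.04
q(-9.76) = -495.68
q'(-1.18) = 10.68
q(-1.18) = 9.24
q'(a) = 2*a^2*sin(a) + 5*a^2*cos(a) + 3*a^2 + 10*a*sin(a)^2 + 14*a*sin(a) - 10*a*cos(a)^2 + 6*a*cos(a) + 4*a + 20*sin(a)^2 - 10*sin(a)*cos(a) + 10*sin(a) - 20*cos(a)^2 - 4*cos(a)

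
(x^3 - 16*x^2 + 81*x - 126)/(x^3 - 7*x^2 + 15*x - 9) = (x^2 - 13*x + 42)/(x^2 - 4*x + 3)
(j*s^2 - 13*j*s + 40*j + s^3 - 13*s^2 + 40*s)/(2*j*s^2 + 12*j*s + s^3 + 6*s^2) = (j*s^2 - 13*j*s + 40*j + s^3 - 13*s^2 + 40*s)/(s*(2*j*s + 12*j + s^2 + 6*s))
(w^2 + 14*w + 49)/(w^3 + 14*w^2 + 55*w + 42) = (w + 7)/(w^2 + 7*w + 6)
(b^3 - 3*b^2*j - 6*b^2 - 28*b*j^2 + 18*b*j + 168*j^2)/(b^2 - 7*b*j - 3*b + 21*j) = (b^2 + 4*b*j - 6*b - 24*j)/(b - 3)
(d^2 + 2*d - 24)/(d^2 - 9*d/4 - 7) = 4*(d + 6)/(4*d + 7)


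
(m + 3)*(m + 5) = m^2 + 8*m + 15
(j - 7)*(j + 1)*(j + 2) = j^3 - 4*j^2 - 19*j - 14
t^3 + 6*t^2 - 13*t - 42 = (t - 3)*(t + 2)*(t + 7)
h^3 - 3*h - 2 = (h - 2)*(h + 1)^2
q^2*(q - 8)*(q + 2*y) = q^4 + 2*q^3*y - 8*q^3 - 16*q^2*y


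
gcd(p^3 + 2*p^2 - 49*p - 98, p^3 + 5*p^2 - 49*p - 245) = p^2 - 49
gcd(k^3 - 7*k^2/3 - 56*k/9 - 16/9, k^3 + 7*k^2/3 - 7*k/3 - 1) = k + 1/3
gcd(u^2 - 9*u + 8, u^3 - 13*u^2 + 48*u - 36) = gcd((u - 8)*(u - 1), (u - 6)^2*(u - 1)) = u - 1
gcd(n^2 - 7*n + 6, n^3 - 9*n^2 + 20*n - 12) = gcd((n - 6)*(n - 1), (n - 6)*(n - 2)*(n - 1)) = n^2 - 7*n + 6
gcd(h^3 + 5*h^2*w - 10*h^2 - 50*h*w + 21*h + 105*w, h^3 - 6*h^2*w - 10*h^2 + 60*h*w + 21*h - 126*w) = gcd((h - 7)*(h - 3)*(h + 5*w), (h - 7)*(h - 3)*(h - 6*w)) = h^2 - 10*h + 21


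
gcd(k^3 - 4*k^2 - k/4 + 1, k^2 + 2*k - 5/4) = k - 1/2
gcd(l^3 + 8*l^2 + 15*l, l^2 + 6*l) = l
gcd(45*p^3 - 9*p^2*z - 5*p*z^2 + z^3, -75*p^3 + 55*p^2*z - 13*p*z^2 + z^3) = 15*p^2 - 8*p*z + z^2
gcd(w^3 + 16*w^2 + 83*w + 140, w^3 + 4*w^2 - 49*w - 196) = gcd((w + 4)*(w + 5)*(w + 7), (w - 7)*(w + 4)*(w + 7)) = w^2 + 11*w + 28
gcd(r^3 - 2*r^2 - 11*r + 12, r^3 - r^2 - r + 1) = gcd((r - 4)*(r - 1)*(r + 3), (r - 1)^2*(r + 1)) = r - 1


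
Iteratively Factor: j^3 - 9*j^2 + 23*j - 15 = (j - 3)*(j^2 - 6*j + 5) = (j - 5)*(j - 3)*(j - 1)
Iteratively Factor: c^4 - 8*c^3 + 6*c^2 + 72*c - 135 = (c + 3)*(c^3 - 11*c^2 + 39*c - 45) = (c - 5)*(c + 3)*(c^2 - 6*c + 9) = (c - 5)*(c - 3)*(c + 3)*(c - 3)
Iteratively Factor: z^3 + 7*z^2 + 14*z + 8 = (z + 2)*(z^2 + 5*z + 4) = (z + 2)*(z + 4)*(z + 1)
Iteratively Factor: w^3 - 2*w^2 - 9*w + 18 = (w - 3)*(w^2 + w - 6) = (w - 3)*(w - 2)*(w + 3)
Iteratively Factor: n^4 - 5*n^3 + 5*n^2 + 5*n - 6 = (n - 3)*(n^3 - 2*n^2 - n + 2) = (n - 3)*(n - 2)*(n^2 - 1) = (n - 3)*(n - 2)*(n - 1)*(n + 1)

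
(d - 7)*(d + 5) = d^2 - 2*d - 35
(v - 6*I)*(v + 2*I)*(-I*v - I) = -I*v^3 - 4*v^2 - I*v^2 - 4*v - 12*I*v - 12*I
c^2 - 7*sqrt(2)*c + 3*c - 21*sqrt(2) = (c + 3)*(c - 7*sqrt(2))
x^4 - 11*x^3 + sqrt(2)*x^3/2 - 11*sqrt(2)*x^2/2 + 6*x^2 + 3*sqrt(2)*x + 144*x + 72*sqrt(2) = (x - 8)*(x - 6)*(x + 3)*(x + sqrt(2)/2)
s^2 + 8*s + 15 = (s + 3)*(s + 5)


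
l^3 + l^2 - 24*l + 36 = (l - 3)*(l - 2)*(l + 6)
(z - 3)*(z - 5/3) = z^2 - 14*z/3 + 5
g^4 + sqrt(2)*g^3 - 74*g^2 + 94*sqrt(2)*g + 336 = (g - 4*sqrt(2))*(g - 3*sqrt(2))*(g + sqrt(2))*(g + 7*sqrt(2))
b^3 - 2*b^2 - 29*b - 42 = (b - 7)*(b + 2)*(b + 3)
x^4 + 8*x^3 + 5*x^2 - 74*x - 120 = (x - 3)*(x + 2)*(x + 4)*(x + 5)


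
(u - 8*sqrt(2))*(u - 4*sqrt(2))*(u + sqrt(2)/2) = u^3 - 23*sqrt(2)*u^2/2 + 52*u + 32*sqrt(2)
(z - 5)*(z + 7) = z^2 + 2*z - 35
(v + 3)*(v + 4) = v^2 + 7*v + 12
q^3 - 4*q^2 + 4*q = q*(q - 2)^2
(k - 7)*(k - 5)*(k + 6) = k^3 - 6*k^2 - 37*k + 210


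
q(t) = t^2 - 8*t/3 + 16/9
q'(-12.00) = -26.67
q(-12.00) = 177.78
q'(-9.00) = -20.67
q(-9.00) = 106.78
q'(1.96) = 1.25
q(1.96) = 0.39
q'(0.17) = -2.33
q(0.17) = 1.35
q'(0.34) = -1.99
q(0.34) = 0.99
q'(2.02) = 1.37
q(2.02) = 0.47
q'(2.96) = 3.25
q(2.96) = 2.65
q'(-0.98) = -4.63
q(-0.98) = 5.35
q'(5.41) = 8.15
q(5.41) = 16.62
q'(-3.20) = -9.07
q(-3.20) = 20.55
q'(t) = 2*t - 8/3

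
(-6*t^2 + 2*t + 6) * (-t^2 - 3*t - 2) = 6*t^4 + 16*t^3 - 22*t - 12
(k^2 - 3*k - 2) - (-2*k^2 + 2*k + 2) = 3*k^2 - 5*k - 4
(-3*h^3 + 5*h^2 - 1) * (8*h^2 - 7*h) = -24*h^5 + 61*h^4 - 35*h^3 - 8*h^2 + 7*h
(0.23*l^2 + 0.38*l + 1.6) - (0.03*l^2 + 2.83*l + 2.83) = 0.2*l^2 - 2.45*l - 1.23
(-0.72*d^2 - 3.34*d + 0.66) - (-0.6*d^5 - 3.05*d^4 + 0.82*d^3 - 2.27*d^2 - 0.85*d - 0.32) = 0.6*d^5 + 3.05*d^4 - 0.82*d^3 + 1.55*d^2 - 2.49*d + 0.98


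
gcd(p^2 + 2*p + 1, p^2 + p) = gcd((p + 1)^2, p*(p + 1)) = p + 1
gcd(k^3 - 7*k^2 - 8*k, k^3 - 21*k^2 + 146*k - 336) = k - 8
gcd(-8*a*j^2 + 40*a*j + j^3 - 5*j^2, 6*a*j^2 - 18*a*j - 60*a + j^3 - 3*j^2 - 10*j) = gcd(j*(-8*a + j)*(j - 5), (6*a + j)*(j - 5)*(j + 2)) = j - 5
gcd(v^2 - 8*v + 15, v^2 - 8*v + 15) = v^2 - 8*v + 15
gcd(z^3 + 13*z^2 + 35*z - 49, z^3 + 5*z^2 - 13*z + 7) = z^2 + 6*z - 7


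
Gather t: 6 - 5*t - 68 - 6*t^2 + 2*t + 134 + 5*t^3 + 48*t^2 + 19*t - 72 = 5*t^3 + 42*t^2 + 16*t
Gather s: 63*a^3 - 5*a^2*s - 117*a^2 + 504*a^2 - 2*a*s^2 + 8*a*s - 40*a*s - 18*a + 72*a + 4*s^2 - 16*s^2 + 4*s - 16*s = 63*a^3 + 387*a^2 + 54*a + s^2*(-2*a - 12) + s*(-5*a^2 - 32*a - 12)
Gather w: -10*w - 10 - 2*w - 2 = -12*w - 12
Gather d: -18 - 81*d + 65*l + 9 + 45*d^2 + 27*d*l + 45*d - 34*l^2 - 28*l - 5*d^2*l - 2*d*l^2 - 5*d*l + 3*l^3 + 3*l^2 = d^2*(45 - 5*l) + d*(-2*l^2 + 22*l - 36) + 3*l^3 - 31*l^2 + 37*l - 9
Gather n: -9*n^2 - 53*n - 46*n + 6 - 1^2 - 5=-9*n^2 - 99*n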